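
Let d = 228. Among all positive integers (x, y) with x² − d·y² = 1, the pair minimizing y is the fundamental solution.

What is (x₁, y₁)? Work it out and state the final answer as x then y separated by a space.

151 10

d=228: √d = [15; 10,30] (ℓ=2, even), read p_1/q_1
step 0: (15, 1)  from 15·(1,0) + (0,1)
step 1: (151, 10)  from 10·(15,1) + (1,0)
→ (151, 10).  Check: 151²=22801, 228·10²=22800, difference 1.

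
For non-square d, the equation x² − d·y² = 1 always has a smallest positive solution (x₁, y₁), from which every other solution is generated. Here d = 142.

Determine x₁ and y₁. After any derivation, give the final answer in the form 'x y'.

d=142: √d = [11; 1,10,1,22] (ℓ=4, even), read p_3/q_3
k=0  a_k=11  p_k/q_k = 11/1
k=1  a_k=1  p_k/q_k = 12/1
k=2  a_k=10  p_k/q_k = 131/11
k=3  a_k=1  p_k/q_k = 143/12
(x₁, y₁) = (143, 12);  143² − 142·12² = 1 ✓

143 12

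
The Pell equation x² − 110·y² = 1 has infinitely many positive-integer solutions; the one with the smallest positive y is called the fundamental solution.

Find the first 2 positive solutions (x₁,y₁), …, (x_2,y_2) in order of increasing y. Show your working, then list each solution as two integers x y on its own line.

21 2
881 84

d=110: √d = [10; 2,20] (ℓ=2, even), read p_1/q_1
i=0: a=10 ⇒ p=10, q=1
i=1: a=2 ⇒ p=21, q=2
→ (21, 2).  Check: 21²=441, 110·2²=440, difference 1.
(x_2, y_2) = (21·21 + 110·2·2, 21·2 + 2·21) = (881, 84)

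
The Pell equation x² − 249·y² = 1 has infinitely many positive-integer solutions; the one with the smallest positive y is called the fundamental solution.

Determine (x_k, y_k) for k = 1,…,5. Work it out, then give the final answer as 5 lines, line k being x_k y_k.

[15; 1,3,1,1,5,…,3,1,30] for √249; ℓ=16 ⇒ convergent index 15
a_0=15:  p_0=15·1+0=15,  q_0=15·0+1=1
a_1=1:  p_1=1·15+1=16,  q_1=1·1+0=1
a_2=3:  p_2=3·16+15=63,  q_2=3·1+1=4
a_3=1:  p_3=1·63+16=79,  q_3=1·4+1=5
…
a_9=3:  p_9=3·36751+3582=113835,  q_9=3·2329+227=7214
…
a_11=5:  p_11=5·150586+113835=866765,  q_11=5·9543+7214=54929
…
a_14=3:  p_14=3·1884116+1017351=6669699,  q_14=3·119401+64472=422675
a_15=1:  p_15=1·6669699+1884116=8553815,  q_15=1·422675+119401=542076
→ (8553815, 542076).  Check: 8553815²=73167751054225, 249·542076²=73167751054224, difference 1.
n=2: (8553815,542076)∘(8553815,542076) = (8553815·8553815+249·542076·542076, 8553815·542076+542076·8553815) = (146335502108449,9273635639880)
n=3: (146335502108449,9273635639880)∘(8553815,542076) = (8553815·146335502108449+249·542076·9273635639880, 8553815·9273635639880+542076·146335502108449) = (2503453625935556812055,158649927281879742324)
n=4: (2503453625935556812055,158649927281879742324)∘(8553815,542076) = (8553815·2503453625935556812055+249·542076·158649927281879742324, 8553815·158649927281879742324+542076·2503453625935556812055) = (42828158354663763449114371201,2714124255465295062538692240)
n=5: (42828158354663763449114371201,2714124255465295062538692240)∘(8553815,542076) = (8553815·42828158354663763449114371201+249·542076·2714124255465295062538692240, 8553815·2714124255465295062538692240+542076·42828158354663763449114371201) = (732688286712993936041346554632551575,46432233536525587120811525646048876)

8553815 542076
146335502108449 9273635639880
2503453625935556812055 158649927281879742324
42828158354663763449114371201 2714124255465295062538692240
732688286712993936041346554632551575 46432233536525587120811525646048876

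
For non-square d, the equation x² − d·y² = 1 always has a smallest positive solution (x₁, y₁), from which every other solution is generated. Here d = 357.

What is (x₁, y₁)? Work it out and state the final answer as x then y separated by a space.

3401 180

d=357: √d = [18; 1,8,2,8,1,36] (ℓ=6, even), read p_5/q_5
a_0=18:  p_0=18·1+0=18,  q_0=18·0+1=1
a_1=1:  p_1=1·18+1=19,  q_1=1·1+0=1
…
a_4=8:  p_4=8·359+170=3042,  q_4=8·19+9=161
a_5=1:  p_5=1·3042+359=3401,  q_5=1·161+19=180
fundamental: x₁=3401, y₁=180  (since 11566801 − 357·32400 = 1)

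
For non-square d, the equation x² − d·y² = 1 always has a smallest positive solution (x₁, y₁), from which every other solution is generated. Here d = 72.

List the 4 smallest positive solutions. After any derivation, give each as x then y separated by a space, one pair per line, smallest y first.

17 2
577 68
19601 2310
665857 78472

√72 → a₀=8, period (2,16); ℓ=2 even so k=1
i=0: a=8 ⇒ p=8, q=1
i=1: a=2 ⇒ p=17, q=2
→ (17, 2).  Check: 17²=289, 72·2²=288, difference 1.
(x_2, y_2) = (17·17 + 72·2·2, 17·2 + 2·17) = (577, 68)
(x_3, y_3) = (17·577 + 72·2·68, 17·68 + 2·577) = (19601, 2310)
(x_4, y_4) = (17·19601 + 72·2·2310, 17·2310 + 2·19601) = (665857, 78472)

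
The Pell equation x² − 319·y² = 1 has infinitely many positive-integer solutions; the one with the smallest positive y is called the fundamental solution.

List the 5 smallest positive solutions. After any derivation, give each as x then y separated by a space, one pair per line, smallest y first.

[17; 1,6,5,1,4,…,6,1,34] for √319; ℓ=14 ⇒ convergent index 13
step 0: (17, 1)  from 17·(1,0) + (0,1)
…
step 4: (768, 43)  from 1·(643,36) + (125,7)
step 5: (3715, 208)  from 4·(768,43) + (643,36)
…
step 7: (15628, 875)  from 1·(11913,667) + (3715,208)
step 8: (58797, 3292)  from 3·(15628,875) + (11913,667)
…
step 12: (11102899, 621643)  from 6·(1798881,100718) + (309613,17335)
step 13: (12901780, 722361)  from 1·(11102899,621643) + (1798881,100718)
(x₁, y₁) = (12901780, 722361);  12901780² − 319·722361² = 1 ✓
(x_2, y_2) = (12901780·12901780 + 319·722361·722361, 12901780·722361 + 722361·12901780) = (332911854336799, 18639485405160)
(x_3, y_3) = (12901780·332911854336799 + 319·722361·18639485405160, 12901780·18639485405160 + 722361·332911854336799) = (8590311008090840302660, 480965080021169647239)
(x_4, y_4) = (12901780·8590311008090840302660 + 319·722361·480965080021169647239, 12901780·480965080021169647239 + 722361·8590311008090840302660) = (221660605515932150288251132801, 12410611300231033623224965680)
(x_5, y_5) = (12901780·221660605515932150288251132801 + 319·722361·12410611300231033623224965680, 12901780·12410611300231033623224965680 + 722361·221660605515932150288251132801) = (5719632734066677605580897309458268900, 320237953322189008993822774252173561)

12901780 722361
332911854336799 18639485405160
8590311008090840302660 480965080021169647239
221660605515932150288251132801 12410611300231033623224965680
5719632734066677605580897309458268900 320237953322189008993822774252173561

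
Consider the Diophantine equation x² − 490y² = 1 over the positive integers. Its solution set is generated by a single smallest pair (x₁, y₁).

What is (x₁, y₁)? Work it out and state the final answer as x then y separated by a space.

√490 → a₀=22, period (7,2,1,4,4,4,1,2,7,44); ℓ=10 even so k=9
k=0  a_k=22  p_k/q_k = 22/1
k=1  a_k=7  p_k/q_k = 155/7
k=2  a_k=2  p_k/q_k = 332/15
…
k=7  a_k=1  p_k/q_k = 50315/2273
k=8  a_k=2  p_k/q_k = 141338/6385
k=9  a_k=7  p_k/q_k = 1039681/46968
(x₁, y₁) = (1039681, 46968);  1039681² − 490·46968² = 1 ✓

1039681 46968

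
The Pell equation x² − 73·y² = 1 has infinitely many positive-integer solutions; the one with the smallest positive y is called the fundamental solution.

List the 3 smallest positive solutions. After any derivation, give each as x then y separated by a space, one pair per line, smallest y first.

2281249 267000
10408194000001 1218186966000
47487364308614281249 5557975596000801000

√73 → a₀=8, period (1,1,5,5,1,1,16); ℓ=7 odd so k=13
step 0: (8, 1)  from 8·(1,0) + (0,1)
step 1: (9, 1)  from 1·(8,1) + (1,0)
step 2: (17, 2)  from 1·(9,1) + (8,1)
step 3: (94, 11)  from 5·(17,2) + (9,1)
step 4: (487, 57)  from 5·(94,11) + (17,2)
step 5: (581, 68)  from 1·(487,57) + (94,11)
step 6: (1068, 125)  from 1·(581,68) + (487,57)
step 7: (17669, 2068)  from 16·(1068,125) + (581,68)
…
step 9: (36406, 4261)  from 1·(18737,2193) + (17669,2068)
…
step 11: (1040241, 121751)  from 5·(200767,23498) + (36406,4261)
step 12: (1241008, 145249)  from 1·(1040241,121751) + (200767,23498)
step 13: (2281249, 267000)  from 1·(1241008,145249) + (1040241,121751)
→ (2281249, 267000).  Check: 2281249²=5204097000001, 73·267000²=5204097000000, difference 1.
(2281249+267000√73)^2 = 10408194000001 + 1218186966000√73
(2281249+267000√73)^3 = 47487364308614281249 + 5557975596000801000√73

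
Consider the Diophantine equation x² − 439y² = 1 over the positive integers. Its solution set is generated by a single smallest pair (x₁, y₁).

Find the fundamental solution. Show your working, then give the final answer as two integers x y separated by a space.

√439 = [20; 1,19,1,40, …], period ℓ=4 (even) → k=3
a_0=20:  p_0=20·1+0=20,  q_0=20·0+1=1
…
a_2=19:  p_2=19·21+20=419,  q_2=19·1+1=20
a_3=1:  p_3=1·419+21=440,  q_3=1·20+1=21
→ (440, 21).  Check: 440²=193600, 439·21²=193599, difference 1.

440 21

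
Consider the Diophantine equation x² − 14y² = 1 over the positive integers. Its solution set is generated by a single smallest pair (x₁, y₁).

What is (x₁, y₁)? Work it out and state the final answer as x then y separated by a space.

√14 = [3; 1,2,1,6, …], period ℓ=4 (even) → k=3
k=0  a_k=3  p_k/q_k = 3/1
k=1  a_k=1  p_k/q_k = 4/1
k=2  a_k=2  p_k/q_k = 11/3
k=3  a_k=1  p_k/q_k = 15/4
(x₁, y₁) = (15, 4);  15² − 14·4² = 1 ✓

15 4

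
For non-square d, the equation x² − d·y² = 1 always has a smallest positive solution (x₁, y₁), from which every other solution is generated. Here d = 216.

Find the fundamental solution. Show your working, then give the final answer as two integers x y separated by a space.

√216 → a₀=14, period (1,2,3,2,1,28); ℓ=6 even so k=5
a_0=14:  p_0=14·1+0=14,  q_0=14·0+1=1
a_1=1:  p_1=1·14+1=15,  q_1=1·1+0=1
a_2=2:  p_2=2·15+14=44,  q_2=2·1+1=3
…
a_4=2:  p_4=2·147+44=338,  q_4=2·10+3=23
a_5=1:  p_5=1·338+147=485,  q_5=1·23+10=33
fundamental: x₁=485, y₁=33  (since 235225 − 216·1089 = 1)

485 33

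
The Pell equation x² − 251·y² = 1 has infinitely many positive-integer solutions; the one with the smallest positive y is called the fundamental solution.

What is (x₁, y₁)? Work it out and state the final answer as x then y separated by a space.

d=251: √d = [15; 1,5,2,1,2,…,5,1,30] (ℓ=14, even), read p_13/q_13
step 0: (15, 1)  from 15·(1,0) + (0,1)
…
step 2: (95, 6)  from 5·(16,1) + (15,1)
step 3: (206, 13)  from 2·(95,6) + (16,1)
step 4: (301, 19)  from 1·(206,13) + (95,6)
step 5: (808, 51)  from 2·(301,19) + (206,13)
step 6: (1917, 121)  from 2·(808,51) + (301,19)
step 7: (29563, 1866)  from 15·(1917,121) + (808,51)
…
step 9: (151649, 9572)  from 2·(61043,3853) + (29563,1866)
step 10: (212692, 13425)  from 1·(151649,9572) + (61043,3853)
…
step 12: (3097857, 195535)  from 5·(577033,36422) + (212692,13425)
step 13: (3674890, 231957)  from 1·(3097857,195535) + (577033,36422)
→ (3674890, 231957).  Check: 3674890²=13504816512100, 251·231957²=13504816512099, difference 1.

3674890 231957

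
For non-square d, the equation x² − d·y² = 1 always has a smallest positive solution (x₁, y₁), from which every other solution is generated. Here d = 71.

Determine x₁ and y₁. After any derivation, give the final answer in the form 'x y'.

√71 → a₀=8, period (2,2,1,7,1,2,2,16); ℓ=8 even so k=7
i=0: a=8 ⇒ p=8, q=1
…
i=4: a=7 ⇒ p=455, q=54
i=5: a=1 ⇒ p=514, q=61
i=6: a=2 ⇒ p=1483, q=176
i=7: a=2 ⇒ p=3480, q=413
fundamental: x₁=3480, y₁=413  (since 12110400 − 71·170569 = 1)

3480 413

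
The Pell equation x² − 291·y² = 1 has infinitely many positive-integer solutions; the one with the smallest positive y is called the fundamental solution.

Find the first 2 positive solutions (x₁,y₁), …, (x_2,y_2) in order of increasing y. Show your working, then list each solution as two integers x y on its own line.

290 17
168199 9860

√291 → a₀=17, period (17,34); ℓ=2 even so k=1
k=0  a_k=17  p_k/q_k = 17/1
k=1  a_k=17  p_k/q_k = 290/17
(x₁, y₁) = (290, 17);  290² − 291·17² = 1 ✓
k=2:  x_2 = 290·290+291·17·17 = 168199,  y_2 = 290·17+17·290 = 9860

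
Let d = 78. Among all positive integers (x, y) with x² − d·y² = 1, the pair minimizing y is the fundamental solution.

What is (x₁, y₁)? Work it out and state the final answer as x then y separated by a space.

53 6

√78 → a₀=8, period (1,4,1,16); ℓ=4 even so k=3
step 0: (8, 1)  from 8·(1,0) + (0,1)
…
step 2: (44, 5)  from 4·(9,1) + (8,1)
step 3: (53, 6)  from 1·(44,5) + (9,1)
(x₁, y₁) = (53, 6);  53² − 78·6² = 1 ✓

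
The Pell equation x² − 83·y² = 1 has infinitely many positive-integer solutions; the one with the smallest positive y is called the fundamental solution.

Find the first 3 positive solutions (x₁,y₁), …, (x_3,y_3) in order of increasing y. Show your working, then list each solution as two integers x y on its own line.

d=83: √d = [9; 9,18] (ℓ=2, even), read p_1/q_1
k=0  a_k=9  p_k/q_k = 9/1
k=1  a_k=9  p_k/q_k = 82/9
(x₁, y₁) = (82, 9);  82² − 83·9² = 1 ✓
(82+9√83)^2 = 13447 + 1476√83
(82+9√83)^3 = 2205226 + 242055√83

82 9
13447 1476
2205226 242055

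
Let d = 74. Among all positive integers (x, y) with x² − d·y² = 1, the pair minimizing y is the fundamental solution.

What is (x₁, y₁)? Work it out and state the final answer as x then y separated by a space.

3699 430

[8; 1,1,1,1,16] for √74; ℓ=5 ⇒ convergent index 9
a_0=8:  p_0=8·1+0=8,  q_0=8·0+1=1
…
a_4=1:  p_4=1·26+17=43,  q_4=1·3+2=5
a_5=16:  p_5=16·43+26=714,  q_5=16·5+3=83
…
a_7=1:  p_7=1·757+714=1471,  q_7=1·88+83=171
a_8=1:  p_8=1·1471+757=2228,  q_8=1·171+88=259
a_9=1:  p_9=1·2228+1471=3699,  q_9=1·259+171=430
fundamental: x₁=3699, y₁=430  (since 13682601 − 74·184900 = 1)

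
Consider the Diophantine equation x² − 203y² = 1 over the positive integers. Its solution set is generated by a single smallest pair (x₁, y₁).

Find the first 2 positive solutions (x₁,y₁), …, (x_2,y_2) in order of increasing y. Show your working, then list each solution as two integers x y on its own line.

[14; 4,28] for √203; ℓ=2 ⇒ convergent index 1
i=0: a=14 ⇒ p=14, q=1
i=1: a=4 ⇒ p=57, q=4
(x₁, y₁) = (57, 4);  57² − 203·4² = 1 ✓
n=2: (57,4)∘(57,4) = (57·57+203·4·4, 57·4+4·57) = (6497,456)

57 4
6497 456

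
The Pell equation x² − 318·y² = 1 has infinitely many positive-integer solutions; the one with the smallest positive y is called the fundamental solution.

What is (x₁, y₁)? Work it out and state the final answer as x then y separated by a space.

107 6

√318 → a₀=17, period (1,4,1,34); ℓ=4 even so k=3
a_0=17:  p_0=17·1+0=17,  q_0=17·0+1=1
…
a_2=4:  p_2=4·18+17=89,  q_2=4·1+1=5
a_3=1:  p_3=1·89+18=107,  q_3=1·5+1=6
fundamental: x₁=107, y₁=6  (since 11449 − 318·36 = 1)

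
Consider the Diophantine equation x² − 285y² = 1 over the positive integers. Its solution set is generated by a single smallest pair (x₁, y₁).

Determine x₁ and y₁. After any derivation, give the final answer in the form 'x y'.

√285 → a₀=16, period (1,7,2,7,1,32); ℓ=6 even so k=5
a_0=16:  p_0=16·1+0=16,  q_0=16·0+1=1
a_1=1:  p_1=1·16+1=17,  q_1=1·1+0=1
a_2=7:  p_2=7·17+16=135,  q_2=7·1+1=8
…
a_4=7:  p_4=7·287+135=2144,  q_4=7·17+8=127
a_5=1:  p_5=1·2144+287=2431,  q_5=1·127+17=144
(x₁, y₁) = (2431, 144);  2431² − 285·144² = 1 ✓

2431 144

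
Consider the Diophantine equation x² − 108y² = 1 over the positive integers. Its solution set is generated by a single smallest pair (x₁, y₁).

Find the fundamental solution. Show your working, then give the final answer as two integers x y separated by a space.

[10; 2,1,1,4,1,1,2,20] for √108; ℓ=8 ⇒ convergent index 7
a_0=10:  p_0=10·1+0=10,  q_0=10·0+1=1
…
a_2=1:  p_2=1·21+10=31,  q_2=1·2+1=3
…
a_6=1:  p_6=1·291+239=530,  q_6=1·28+23=51
a_7=2:  p_7=2·530+291=1351,  q_7=2·51+28=130
(x₁, y₁) = (1351, 130);  1351² − 108·130² = 1 ✓

1351 130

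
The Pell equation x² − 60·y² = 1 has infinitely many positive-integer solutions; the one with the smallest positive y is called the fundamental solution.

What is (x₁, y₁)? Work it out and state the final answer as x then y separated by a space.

d=60: √d = [7; 1,2,1,14] (ℓ=4, even), read p_3/q_3
a_0=7:  p_0=7·1+0=7,  q_0=7·0+1=1
…
a_2=2:  p_2=2·8+7=23,  q_2=2·1+1=3
a_3=1:  p_3=1·23+8=31,  q_3=1·3+1=4
(x₁, y₁) = (31, 4);  31² − 60·4² = 1 ✓

31 4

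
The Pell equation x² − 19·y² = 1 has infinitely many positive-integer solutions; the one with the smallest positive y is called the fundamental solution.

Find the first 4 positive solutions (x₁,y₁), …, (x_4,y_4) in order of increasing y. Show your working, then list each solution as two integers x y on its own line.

√19 → a₀=4, period (2,1,3,1,2,8); ℓ=6 even so k=5
step 0: (4, 1)  from 4·(1,0) + (0,1)
step 1: (9, 2)  from 2·(4,1) + (1,0)
step 2: (13, 3)  from 1·(9,2) + (4,1)
…
step 4: (61, 14)  from 1·(48,11) + (13,3)
step 5: (170, 39)  from 2·(61,14) + (48,11)
→ (170, 39).  Check: 170²=28900, 19·39²=28899, difference 1.
k=2:  x_2 = 170·170+19·39·39 = 57799,  y_2 = 170·39+39·170 = 13260
k=3:  x_3 = 170·57799+19·39·13260 = 19651490,  y_3 = 170·13260+39·57799 = 4508361
k=4:  x_4 = 170·19651490+19·39·4508361 = 6681448801,  y_4 = 170·4508361+39·19651490 = 1532829480

170 39
57799 13260
19651490 4508361
6681448801 1532829480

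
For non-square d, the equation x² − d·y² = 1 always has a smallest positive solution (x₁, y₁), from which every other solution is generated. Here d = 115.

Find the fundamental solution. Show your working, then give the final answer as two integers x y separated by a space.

1126 105

d=115: √d = [10; 1,2,1,1,1,1,1,2,1,20] (ℓ=10, even), read p_9/q_9
step 0: (10, 1)  from 10·(1,0) + (0,1)
…
step 3: (43, 4)  from 1·(32,3) + (11,1)
step 4: (75, 7)  from 1·(43,4) + (32,3)
step 5: (118, 11)  from 1·(75,7) + (43,4)
step 6: (193, 18)  from 1·(118,11) + (75,7)
…
step 8: (815, 76)  from 2·(311,29) + (193,18)
step 9: (1126, 105)  from 1·(815,76) + (311,29)
(x₁, y₁) = (1126, 105);  1126² − 115·105² = 1 ✓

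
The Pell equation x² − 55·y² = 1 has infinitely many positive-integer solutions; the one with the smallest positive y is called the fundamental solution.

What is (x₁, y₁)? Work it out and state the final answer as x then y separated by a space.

89 12

√55 → a₀=7, period (2,2,2,14); ℓ=4 even so k=3
step 0: (7, 1)  from 7·(1,0) + (0,1)
step 1: (15, 2)  from 2·(7,1) + (1,0)
step 2: (37, 5)  from 2·(15,2) + (7,1)
step 3: (89, 12)  from 2·(37,5) + (15,2)
→ (89, 12).  Check: 89²=7921, 55·12²=7920, difference 1.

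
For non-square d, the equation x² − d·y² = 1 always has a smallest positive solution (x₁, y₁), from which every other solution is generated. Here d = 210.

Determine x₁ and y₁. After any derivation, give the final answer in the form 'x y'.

[14; 2,28] for √210; ℓ=2 ⇒ convergent index 1
k=0  a_k=14  p_k/q_k = 14/1
k=1  a_k=2  p_k/q_k = 29/2
→ (29, 2).  Check: 29²=841, 210·2²=840, difference 1.

29 2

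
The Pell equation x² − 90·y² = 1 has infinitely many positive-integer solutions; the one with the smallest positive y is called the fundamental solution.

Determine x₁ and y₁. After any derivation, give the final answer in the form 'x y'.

[9; 2,18] for √90; ℓ=2 ⇒ convergent index 1
k=0  a_k=9  p_k/q_k = 9/1
k=1  a_k=2  p_k/q_k = 19/2
→ (19, 2).  Check: 19²=361, 90·2²=360, difference 1.

19 2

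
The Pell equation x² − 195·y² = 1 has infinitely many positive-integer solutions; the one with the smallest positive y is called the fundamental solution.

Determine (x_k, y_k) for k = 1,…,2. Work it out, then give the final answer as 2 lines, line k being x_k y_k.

√195 → a₀=13, period (1,26); ℓ=2 even so k=1
a_0=13:  p_0=13·1+0=13,  q_0=13·0+1=1
a_1=1:  p_1=1·13+1=14,  q_1=1·1+0=1
→ (14, 1).  Check: 14²=196, 195·1²=195, difference 1.
(14+1√195)^2 = 391 + 28√195

14 1
391 28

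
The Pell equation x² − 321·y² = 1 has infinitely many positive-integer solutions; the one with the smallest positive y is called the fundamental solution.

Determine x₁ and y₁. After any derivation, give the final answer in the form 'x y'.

[17; 1,10,1,34] for √321; ℓ=4 ⇒ convergent index 3
i=0: a=17 ⇒ p=17, q=1
…
i=2: a=10 ⇒ p=197, q=11
i=3: a=1 ⇒ p=215, q=12
→ (215, 12).  Check: 215²=46225, 321·12²=46224, difference 1.

215 12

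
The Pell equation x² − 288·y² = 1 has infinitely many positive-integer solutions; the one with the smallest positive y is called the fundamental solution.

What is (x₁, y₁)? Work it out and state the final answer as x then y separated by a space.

17 1

√288 = [16; 1,32, …], period ℓ=2 (even) → k=1
step 0: (16, 1)  from 16·(1,0) + (0,1)
step 1: (17, 1)  from 1·(16,1) + (1,0)
→ (17, 1).  Check: 17²=289, 288·1²=288, difference 1.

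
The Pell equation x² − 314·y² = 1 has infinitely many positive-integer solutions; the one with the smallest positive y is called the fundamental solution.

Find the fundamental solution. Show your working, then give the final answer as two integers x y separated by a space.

d=314: √d = [17; 1,2,1,1,2,1,34] (ℓ=7, odd), read p_13/q_13
k=0  a_k=17  p_k/q_k = 17/1
k=1  a_k=1  p_k/q_k = 18/1
k=2  a_k=2  p_k/q_k = 53/3
…
k=4  a_k=1  p_k/q_k = 124/7
…
k=6  a_k=1  p_k/q_k = 443/25
k=7  a_k=34  p_k/q_k = 15381/868
…
k=10  a_k=1  p_k/q_k = 62853/3547
k=11  a_k=1  p_k/q_k = 109882/6201
k=12  a_k=2  p_k/q_k = 282617/15949
k=13  a_k=1  p_k/q_k = 392499/22150
fundamental: x₁=392499, y₁=22150  (since 154055465001 − 314·490622500 = 1)

392499 22150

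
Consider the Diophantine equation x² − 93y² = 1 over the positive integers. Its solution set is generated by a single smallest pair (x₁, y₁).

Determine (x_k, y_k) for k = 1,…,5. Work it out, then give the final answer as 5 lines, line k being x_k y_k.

d=93: √d = [9; 1,1,1,4,6,4,1,1,1,18] (ℓ=10, even), read p_9/q_9
k=0  a_k=9  p_k/q_k = 9/1
k=1  a_k=1  p_k/q_k = 10/1
k=2  a_k=1  p_k/q_k = 19/2
k=3  a_k=1  p_k/q_k = 29/3
k=4  a_k=4  p_k/q_k = 135/14
…
k=6  a_k=4  p_k/q_k = 3491/362
k=7  a_k=1  p_k/q_k = 4330/449
k=8  a_k=1  p_k/q_k = 7821/811
k=9  a_k=1  p_k/q_k = 12151/1260
→ (12151, 1260).  Check: 12151²=147646801, 93·1260²=147646800, difference 1.
(12151+1260√93)^2 = 295293601 + 30620520√93
(12151+1260√93)^3 = 7176225079351 + 744139875780√93
(12151+1260√93)^4 = 174396621583094401 + 18084087230585040√93
(12151+1260√93)^5 = 4238186690536135053751 + 439479487133537766300√93

12151 1260
295293601 30620520
7176225079351 744139875780
174396621583094401 18084087230585040
4238186690536135053751 439479487133537766300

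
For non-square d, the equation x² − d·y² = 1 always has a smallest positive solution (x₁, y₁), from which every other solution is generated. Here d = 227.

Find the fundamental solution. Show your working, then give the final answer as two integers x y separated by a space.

226 15

[15; 15,30] for √227; ℓ=2 ⇒ convergent index 1
i=0: a=15 ⇒ p=15, q=1
i=1: a=15 ⇒ p=226, q=15
(x₁, y₁) = (226, 15);  226² − 227·15² = 1 ✓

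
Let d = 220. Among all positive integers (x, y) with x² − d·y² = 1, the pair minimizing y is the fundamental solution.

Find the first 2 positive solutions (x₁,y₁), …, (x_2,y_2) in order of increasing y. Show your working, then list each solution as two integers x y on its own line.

√220 = [14; 1,4,1,28, …], period ℓ=4 (even) → k=3
i=0: a=14 ⇒ p=14, q=1
i=1: a=1 ⇒ p=15, q=1
i=2: a=4 ⇒ p=74, q=5
i=3: a=1 ⇒ p=89, q=6
fundamental: x₁=89, y₁=6  (since 7921 − 220·36 = 1)
k=2:  x_2 = 89·89+220·6·6 = 15841,  y_2 = 89·6+6·89 = 1068

89 6
15841 1068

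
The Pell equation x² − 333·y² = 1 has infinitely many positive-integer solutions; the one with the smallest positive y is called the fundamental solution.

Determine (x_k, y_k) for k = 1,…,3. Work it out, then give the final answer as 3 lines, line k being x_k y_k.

73 4
10657 584
1555849 85260

[18; 4,36] for √333; ℓ=2 ⇒ convergent index 1
a_0=18:  p_0=18·1+0=18,  q_0=18·0+1=1
a_1=4:  p_1=4·18+1=73,  q_1=4·1+0=4
(x₁, y₁) = (73, 4);  73² − 333·4² = 1 ✓
k=2:  x_2 = 73·73+333·4·4 = 10657,  y_2 = 73·4+4·73 = 584
k=3:  x_3 = 73·10657+333·4·584 = 1555849,  y_3 = 73·584+4·10657 = 85260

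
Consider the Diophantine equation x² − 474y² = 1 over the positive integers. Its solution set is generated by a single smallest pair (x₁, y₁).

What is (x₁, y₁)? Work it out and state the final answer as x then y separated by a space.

193549 8890

d=474: √d = [21; 1,3,2,1,1,…,3,1,42] (ℓ=14, even), read p_13/q_13
i=0: a=21 ⇒ p=21, q=1
i=1: a=1 ⇒ p=22, q=1
…
i=5: a=1 ⇒ p=479, q=22
i=6: a=1 ⇒ p=762, q=35
…
i=9: a=1 ⇒ p=10864, q=499
i=10: a=1 ⇒ p=16677, q=766
…
i=12: a=3 ⇒ p=149331, q=6859
i=13: a=1 ⇒ p=193549, q=8890
fundamental: x₁=193549, y₁=8890  (since 37461215401 − 474·79032100 = 1)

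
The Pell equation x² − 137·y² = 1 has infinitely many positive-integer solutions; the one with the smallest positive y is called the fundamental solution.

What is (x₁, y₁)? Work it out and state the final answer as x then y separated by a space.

6083073 519712

√137 = [11; 1,2,2,1,1,2,2,1,22, …], period ℓ=9 (odd) → k=17
k=0  a_k=11  p_k/q_k = 11/1
…
k=2  a_k=2  p_k/q_k = 35/3
k=3  a_k=2  p_k/q_k = 82/7
k=4  a_k=1  p_k/q_k = 117/10
…
k=6  a_k=2  p_k/q_k = 515/44
k=7  a_k=2  p_k/q_k = 1229/105
k=8  a_k=1  p_k/q_k = 1744/149
k=9  a_k=22  p_k/q_k = 39597/3383
k=10  a_k=1  p_k/q_k = 41341/3532
…
k=13  a_k=1  p_k/q_k = 408178/34873
…
k=15  a_k=2  p_k/q_k = 1796332/153471
k=16  a_k=2  p_k/q_k = 4286741/366241
k=17  a_k=1  p_k/q_k = 6083073/519712
fundamental: x₁=6083073, y₁=519712  (since 37003777123329 − 137·270100562944 = 1)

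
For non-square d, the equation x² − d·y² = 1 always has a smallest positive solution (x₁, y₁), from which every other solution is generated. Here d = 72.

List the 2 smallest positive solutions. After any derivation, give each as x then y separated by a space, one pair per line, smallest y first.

17 2
577 68

√72 = [8; 2,16, …], period ℓ=2 (even) → k=1
i=0: a=8 ⇒ p=8, q=1
i=1: a=2 ⇒ p=17, q=2
(x₁, y₁) = (17, 2);  17² − 72·2² = 1 ✓
(17+2√72)^2 = 577 + 68√72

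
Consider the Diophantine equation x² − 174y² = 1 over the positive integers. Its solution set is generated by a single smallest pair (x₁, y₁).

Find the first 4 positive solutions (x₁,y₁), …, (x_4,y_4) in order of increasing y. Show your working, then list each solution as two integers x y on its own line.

√174 = [13; 5,4,5,26, …], period ℓ=4 (even) → k=3
step 0: (13, 1)  from 13·(1,0) + (0,1)
step 1: (66, 5)  from 5·(13,1) + (1,0)
step 2: (277, 21)  from 4·(66,5) + (13,1)
step 3: (1451, 110)  from 5·(277,21) + (66,5)
(x₁, y₁) = (1451, 110);  1451² − 174·110² = 1 ✓
(x_2, y_2) = (1451·1451 + 174·110·110, 1451·110 + 110·1451) = (4210801, 319220)
(x_3, y_3) = (1451·4210801 + 174·110·319220, 1451·319220 + 110·4210801) = (12219743051, 926376330)
(x_4, y_4) = (1451·12219743051 + 174·110·926376330, 1451·926376330 + 110·12219743051) = (35461690123201, 2688343790440)

1451 110
4210801 319220
12219743051 926376330
35461690123201 2688343790440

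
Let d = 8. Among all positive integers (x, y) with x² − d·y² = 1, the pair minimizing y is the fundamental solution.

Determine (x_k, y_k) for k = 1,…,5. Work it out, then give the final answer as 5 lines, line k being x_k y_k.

d=8: √d = [2; 1,4] (ℓ=2, even), read p_1/q_1
i=0: a=2 ⇒ p=2, q=1
i=1: a=1 ⇒ p=3, q=1
(x₁, y₁) = (3, 1);  3² − 8·1² = 1 ✓
n=2: (3,1)∘(3,1) = (3·3+8·1·1, 3·1+1·3) = (17,6)
n=3: (17,6)∘(3,1) = (3·17+8·1·6, 3·6+1·17) = (99,35)
n=4: (99,35)∘(3,1) = (3·99+8·1·35, 3·35+1·99) = (577,204)
n=5: (577,204)∘(3,1) = (3·577+8·1·204, 3·204+1·577) = (3363,1189)

3 1
17 6
99 35
577 204
3363 1189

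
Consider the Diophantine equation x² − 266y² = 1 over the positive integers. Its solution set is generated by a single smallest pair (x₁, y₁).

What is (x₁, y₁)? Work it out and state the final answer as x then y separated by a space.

685 42

√266 = [16; 3,4,3,32, …], period ℓ=4 (even) → k=3
a_0=16:  p_0=16·1+0=16,  q_0=16·0+1=1
a_1=3:  p_1=3·16+1=49,  q_1=3·1+0=3
a_2=4:  p_2=4·49+16=212,  q_2=4·3+1=13
a_3=3:  p_3=3·212+49=685,  q_3=3·13+3=42
fundamental: x₁=685, y₁=42  (since 469225 − 266·1764 = 1)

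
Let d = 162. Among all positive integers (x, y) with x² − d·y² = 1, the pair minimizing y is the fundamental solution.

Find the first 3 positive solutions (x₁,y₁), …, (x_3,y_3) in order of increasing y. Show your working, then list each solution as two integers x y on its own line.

19601 1540
768398401 60371080
30122754096401 2366667076620

√162 → a₀=12, period (1,2,1,2,12,2,1,2,1,24); ℓ=10 even so k=9
a_0=12:  p_0=12·1+0=12,  q_0=12·0+1=1
…
a_2=2:  p_2=2·13+12=38,  q_2=2·1+1=3
…
a_4=2:  p_4=2·51+38=140,  q_4=2·4+3=11
a_5=12:  p_5=12·140+51=1731,  q_5=12·11+4=136
…
a_8=2:  p_8=2·5333+3602=14268,  q_8=2·419+283=1121
a_9=1:  p_9=1·14268+5333=19601,  q_9=1·1121+419=1540
→ (19601, 1540).  Check: 19601²=384199201, 162·1540²=384199200, difference 1.
(19601+1540√162)^2 = 768398401 + 60371080√162
(19601+1540√162)^3 = 30122754096401 + 2366667076620√162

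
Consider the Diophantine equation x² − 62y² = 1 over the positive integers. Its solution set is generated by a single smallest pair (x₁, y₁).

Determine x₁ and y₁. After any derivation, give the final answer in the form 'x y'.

√62 = [7; 1,6,1,14, …], period ℓ=4 (even) → k=3
a_0=7:  p_0=7·1+0=7,  q_0=7·0+1=1
a_1=1:  p_1=1·7+1=8,  q_1=1·1+0=1
a_2=6:  p_2=6·8+7=55,  q_2=6·1+1=7
a_3=1:  p_3=1·55+8=63,  q_3=1·7+1=8
fundamental: x₁=63, y₁=8  (since 3969 − 62·64 = 1)

63 8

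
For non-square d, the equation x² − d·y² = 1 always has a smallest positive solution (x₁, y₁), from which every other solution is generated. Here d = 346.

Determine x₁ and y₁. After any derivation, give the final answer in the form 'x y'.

[18; 1,1,1,1,36] for √346; ℓ=5 ⇒ convergent index 9
step 0: (18, 1)  from 18·(1,0) + (0,1)
step 1: (19, 1)  from 1·(18,1) + (1,0)
step 2: (37, 2)  from 1·(19,1) + (18,1)
step 3: (56, 3)  from 1·(37,2) + (19,1)
step 4: (93, 5)  from 1·(56,3) + (37,2)
step 5: (3404, 183)  from 36·(93,5) + (56,3)
step 6: (3497, 188)  from 1·(3404,183) + (93,5)
step 7: (6901, 371)  from 1·(3497,188) + (3404,183)
step 8: (10398, 559)  from 1·(6901,371) + (3497,188)
step 9: (17299, 930)  from 1·(10398,559) + (6901,371)
→ (17299, 930).  Check: 17299²=299255401, 346·930²=299255400, difference 1.

17299 930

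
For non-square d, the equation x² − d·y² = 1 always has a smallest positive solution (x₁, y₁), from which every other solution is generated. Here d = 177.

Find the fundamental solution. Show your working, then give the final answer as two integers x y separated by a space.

√177 → a₀=13, period (3,3,2,8,2,3,3,26); ℓ=8 even so k=7
k=0  a_k=13  p_k/q_k = 13/1
…
k=2  a_k=3  p_k/q_k = 133/10
…
k=4  a_k=8  p_k/q_k = 2581/194
…
k=6  a_k=3  p_k/q_k = 18985/1427
k=7  a_k=3  p_k/q_k = 62423/4692
(x₁, y₁) = (62423, 4692);  62423² − 177·4692² = 1 ✓

62423 4692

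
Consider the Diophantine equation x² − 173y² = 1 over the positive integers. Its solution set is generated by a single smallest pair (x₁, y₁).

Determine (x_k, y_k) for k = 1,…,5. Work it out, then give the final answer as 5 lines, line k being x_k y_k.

d=173: √d = [13; 6,1,1,6,26] (ℓ=5, odd), read p_9/q_9
k=0  a_k=13  p_k/q_k = 13/1
k=1  a_k=6  p_k/q_k = 79/6
…
k=3  a_k=1  p_k/q_k = 171/13
k=4  a_k=6  p_k/q_k = 1118/85
…
k=6  a_k=6  p_k/q_k = 176552/13423
k=7  a_k=1  p_k/q_k = 205791/15646
k=8  a_k=1  p_k/q_k = 382343/29069
k=9  a_k=6  p_k/q_k = 2499849/190060
fundamental: x₁=2499849, y₁=190060  (since 6249245022801 − 173·36122803600 = 1)
(2499849+190060√173)^2 = 12498490045601 + 950242601880√173
(2499849+190060√173)^3 = 62488675684008728649 + 4750926036134042180√173
(2499849+190060√173)^4 = 312424506839974574118902401 + 23753195401006348176659760√173
(2499849+190060√173)^5 = 1562028181998744709597444087746249 + 118758803540015886040113314710300√173

2499849 190060
12498490045601 950242601880
62488675684008728649 4750926036134042180
312424506839974574118902401 23753195401006348176659760
1562028181998744709597444087746249 118758803540015886040113314710300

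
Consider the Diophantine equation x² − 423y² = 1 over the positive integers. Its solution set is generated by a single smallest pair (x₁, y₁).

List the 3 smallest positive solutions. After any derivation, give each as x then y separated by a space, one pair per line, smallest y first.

√423 = [20; 1,1,3,4,3,1,1,40, …], period ℓ=8 (even) → k=7
a_0=20:  p_0=20·1+0=20,  q_0=20·0+1=1
a_1=1:  p_1=1·20+1=21,  q_1=1·1+0=1
a_2=1:  p_2=1·21+20=41,  q_2=1·1+1=2
a_3=3:  p_3=3·41+21=144,  q_3=3·2+1=7
a_4=4:  p_4=4·144+41=617,  q_4=4·7+2=30
…
a_6=1:  p_6=1·1995+617=2612,  q_6=1·97+30=127
a_7=1:  p_7=1·2612+1995=4607,  q_7=1·127+97=224
→ (4607, 224).  Check: 4607²=21224449, 423·224²=21224448, difference 1.
(x_2, y_2) = (4607·4607 + 423·224·224, 4607·224 + 224·4607) = (42448897, 2063936)
(x_3, y_3) = (4607·42448897 + 423·224·2063936, 4607·2063936 + 224·42448897) = (391124132351, 19017106080)

4607 224
42448897 2063936
391124132351 19017106080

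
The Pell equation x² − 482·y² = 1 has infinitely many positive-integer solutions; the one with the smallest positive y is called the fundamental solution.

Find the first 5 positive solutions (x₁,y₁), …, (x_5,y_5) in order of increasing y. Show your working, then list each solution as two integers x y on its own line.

483 22
466577 21252
450712899 20529410
435388193857 19831388808
420584544552963 19157101059118

d=482: √d = [21; 1,20,1,42] (ℓ=4, even), read p_3/q_3
a_0=21:  p_0=21·1+0=21,  q_0=21·0+1=1
a_1=1:  p_1=1·21+1=22,  q_1=1·1+0=1
a_2=20:  p_2=20·22+21=461,  q_2=20·1+1=21
a_3=1:  p_3=1·461+22=483,  q_3=1·21+1=22
fundamental: x₁=483, y₁=22  (since 233289 − 482·484 = 1)
(483+22√482)^2 = 466577 + 21252√482
(483+22√482)^3 = 450712899 + 20529410√482
(483+22√482)^4 = 435388193857 + 19831388808√482
(483+22√482)^5 = 420584544552963 + 19157101059118√482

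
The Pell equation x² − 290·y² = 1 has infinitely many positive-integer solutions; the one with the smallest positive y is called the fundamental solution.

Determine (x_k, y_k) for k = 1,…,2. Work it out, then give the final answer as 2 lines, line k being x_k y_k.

[17; 34] for √290; ℓ=1 ⇒ convergent index 1
k=0  a_k=17  p_k/q_k = 17/1
k=1  a_k=34  p_k/q_k = 579/34
→ (579, 34).  Check: 579²=335241, 290·34²=335240, difference 1.
(x_2, y_2) = (579·579 + 290·34·34, 579·34 + 34·579) = (670481, 39372)

579 34
670481 39372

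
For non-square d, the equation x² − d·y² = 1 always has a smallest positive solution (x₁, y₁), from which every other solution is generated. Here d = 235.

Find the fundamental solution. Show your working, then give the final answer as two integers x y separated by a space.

46 3

[15; 3,30] for √235; ℓ=2 ⇒ convergent index 1
step 0: (15, 1)  from 15·(1,0) + (0,1)
step 1: (46, 3)  from 3·(15,1) + (1,0)
(x₁, y₁) = (46, 3);  46² − 235·3² = 1 ✓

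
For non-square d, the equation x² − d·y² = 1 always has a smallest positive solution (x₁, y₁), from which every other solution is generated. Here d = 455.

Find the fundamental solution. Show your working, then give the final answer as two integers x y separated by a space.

d=455: √d = [21; 3,42] (ℓ=2, even), read p_1/q_1
i=0: a=21 ⇒ p=21, q=1
i=1: a=3 ⇒ p=64, q=3
fundamental: x₁=64, y₁=3  (since 4096 − 455·9 = 1)

64 3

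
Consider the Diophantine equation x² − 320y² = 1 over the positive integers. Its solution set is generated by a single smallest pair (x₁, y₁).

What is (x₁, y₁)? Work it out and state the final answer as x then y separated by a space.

[17; 1,7,1,34] for √320; ℓ=4 ⇒ convergent index 3
i=0: a=17 ⇒ p=17, q=1
…
i=2: a=7 ⇒ p=143, q=8
i=3: a=1 ⇒ p=161, q=9
→ (161, 9).  Check: 161²=25921, 320·9²=25920, difference 1.

161 9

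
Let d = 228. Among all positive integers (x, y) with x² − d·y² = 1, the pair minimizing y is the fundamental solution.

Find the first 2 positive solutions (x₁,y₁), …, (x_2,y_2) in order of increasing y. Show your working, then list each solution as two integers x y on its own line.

√228 → a₀=15, period (10,30); ℓ=2 even so k=1
k=0  a_k=15  p_k/q_k = 15/1
k=1  a_k=10  p_k/q_k = 151/10
→ (151, 10).  Check: 151²=22801, 228·10²=22800, difference 1.
(151+10√228)^2 = 45601 + 3020√228

151 10
45601 3020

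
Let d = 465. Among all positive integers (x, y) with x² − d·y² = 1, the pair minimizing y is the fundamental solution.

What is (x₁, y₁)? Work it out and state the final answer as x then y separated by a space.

[21; 1,1,3,2,2,2,3,1,1,42] for √465; ℓ=10 ⇒ convergent index 9
i=0: a=21 ⇒ p=21, q=1
…
i=3: a=3 ⇒ p=151, q=7
i=4: a=2 ⇒ p=345, q=16
…
i=7: a=3 ⇒ p=6922, q=321
i=8: a=1 ⇒ p=8949, q=415
i=9: a=1 ⇒ p=15871, q=736
fundamental: x₁=15871, y₁=736  (since 251888641 − 465·541696 = 1)

15871 736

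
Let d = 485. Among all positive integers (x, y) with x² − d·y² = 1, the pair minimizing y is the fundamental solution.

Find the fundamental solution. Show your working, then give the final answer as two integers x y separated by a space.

969 44

√485 → a₀=22, period (44); ℓ=1 odd so k=1
i=0: a=22 ⇒ p=22, q=1
i=1: a=44 ⇒ p=969, q=44
(x₁, y₁) = (969, 44);  969² − 485·44² = 1 ✓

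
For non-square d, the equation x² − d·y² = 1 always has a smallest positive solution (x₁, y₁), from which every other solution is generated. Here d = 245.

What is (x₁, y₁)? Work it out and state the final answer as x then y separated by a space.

51841 3312

d=245: √d = [15; 1,1,1,7,6,7,1,1,1,30] (ℓ=10, even), read p_9/q_9
a_0=15:  p_0=15·1+0=15,  q_0=15·0+1=1
…
a_2=1:  p_2=1·16+15=31,  q_2=1·1+1=2
a_3=1:  p_3=1·31+16=47,  q_3=1·2+1=3
a_4=7:  p_4=7·47+31=360,  q_4=7·3+2=23
a_5=6:  p_5=6·360+47=2207,  q_5=6·23+3=141
…
a_7=1:  p_7=1·15809+2207=18016,  q_7=1·1010+141=1151
a_8=1:  p_8=1·18016+15809=33825,  q_8=1·1151+1010=2161
a_9=1:  p_9=1·33825+18016=51841,  q_9=1·2161+1151=3312
(x₁, y₁) = (51841, 3312);  51841² − 245·3312² = 1 ✓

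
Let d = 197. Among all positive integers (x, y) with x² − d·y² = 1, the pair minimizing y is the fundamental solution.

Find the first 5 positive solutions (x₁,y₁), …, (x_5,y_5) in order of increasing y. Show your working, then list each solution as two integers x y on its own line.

393 28
308897 22008
242792649 17298260
190834713217 13596410352
149995841795913 10686761238412

√197 → a₀=14, period (28); ℓ=1 odd so k=1
k=0  a_k=14  p_k/q_k = 14/1
k=1  a_k=28  p_k/q_k = 393/28
→ (393, 28).  Check: 393²=154449, 197·28²=154448, difference 1.
k=2:  x_2 = 393·393+197·28·28 = 308897,  y_2 = 393·28+28·393 = 22008
k=3:  x_3 = 393·308897+197·28·22008 = 242792649,  y_3 = 393·22008+28·308897 = 17298260
k=4:  x_4 = 393·242792649+197·28·17298260 = 190834713217,  y_4 = 393·17298260+28·242792649 = 13596410352
k=5:  x_5 = 393·190834713217+197·28·13596410352 = 149995841795913,  y_5 = 393·13596410352+28·190834713217 = 10686761238412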